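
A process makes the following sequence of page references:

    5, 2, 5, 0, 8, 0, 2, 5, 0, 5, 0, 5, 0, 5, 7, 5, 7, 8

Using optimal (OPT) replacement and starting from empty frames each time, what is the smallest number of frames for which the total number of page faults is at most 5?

f=1: 18 faults
f=2: 8 faults
f=3: 6 faults
f=4: 5 faults
f=5: 5 faults
Smallest f with faults ≤ 5 is 4.

4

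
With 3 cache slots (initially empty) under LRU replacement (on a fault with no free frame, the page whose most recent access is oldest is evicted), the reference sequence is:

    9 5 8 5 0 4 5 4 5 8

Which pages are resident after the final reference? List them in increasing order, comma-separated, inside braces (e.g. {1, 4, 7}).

9 -> fault, frames {9}
5 -> fault, frames {9,5}
8 -> fault, frames {9,5,8}
5 -> hit
0 -> fault, evict 9, frames {8,5,0}
4 -> fault, evict 8, frames {5,0,4}
5 -> hit
4 -> hit
5 -> hit
8 -> fault, evict 0, frames {4,5,8}

{4, 5, 8}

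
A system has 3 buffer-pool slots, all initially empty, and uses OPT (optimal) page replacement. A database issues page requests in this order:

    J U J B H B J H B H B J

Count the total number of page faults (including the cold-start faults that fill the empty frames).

J -> miss, frames (J)
U -> miss, frames (J U)
J -> hit
B -> miss, frames (J U B)
H -> miss, evict U, frames (J B H)
B -> hit
J -> hit
H -> hit
B -> hit
H -> hit
B -> hit
J -> hit
Page faults: 4.

4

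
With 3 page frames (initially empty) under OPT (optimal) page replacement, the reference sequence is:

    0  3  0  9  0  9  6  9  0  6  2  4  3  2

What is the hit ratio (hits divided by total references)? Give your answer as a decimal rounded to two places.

0.50

0: fault, frames (0)
3: fault, frames (0 3)
0: hit
9: fault, frames (0 3 9)
0: hit
9: hit
6: fault, evict 3, frames (0 9 6)
9: hit
0: hit
6: hit
2: fault, evict 6, frames (0 9 2)
4: fault, evict 9, frames (0 2 4)
3: fault, evict 4, frames (0 2 3)
2: hit
Hits: 7 of 14 references → 7/14 = 0.5000.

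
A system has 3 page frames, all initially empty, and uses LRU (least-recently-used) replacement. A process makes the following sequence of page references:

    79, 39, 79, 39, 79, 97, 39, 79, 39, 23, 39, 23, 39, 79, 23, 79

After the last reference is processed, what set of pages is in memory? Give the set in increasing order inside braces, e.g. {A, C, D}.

{23, 39, 79}

79 -> miss, frames {79}
39 -> miss, frames {79,39}
79 -> hit
39 -> hit
79 -> hit
97 -> miss, frames {39,79,97}
39 -> hit
79 -> hit
39 -> hit
23 -> miss, evict 97, frames {79,39,23}
39 -> hit
23 -> hit
39 -> hit
79 -> hit
23 -> hit
79 -> hit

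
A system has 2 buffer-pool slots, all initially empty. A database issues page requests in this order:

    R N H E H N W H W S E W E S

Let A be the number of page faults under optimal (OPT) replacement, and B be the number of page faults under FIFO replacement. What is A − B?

Under OPT: F F F F . F F . . F F . . F → 9 faults.
Under FIFO: F F F F . F F F . F F F . F → 11 faults.
A − B = 9 − 11 = -2.

-2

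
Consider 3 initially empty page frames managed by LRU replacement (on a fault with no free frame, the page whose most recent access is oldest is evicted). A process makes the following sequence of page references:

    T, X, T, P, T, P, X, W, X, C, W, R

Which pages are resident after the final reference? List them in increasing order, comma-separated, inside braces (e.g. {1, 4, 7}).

T → miss, frames {T}
X → miss, frames {T,X}
T → hit
P → miss, frames {X,T,P}
T → hit
P → hit
X → hit
W → miss, evict T, frames {P,X,W}
X → hit
C → miss, evict P, frames {W,X,C}
W → hit
R → miss, evict X, frames {C,W,R}

{C, R, W}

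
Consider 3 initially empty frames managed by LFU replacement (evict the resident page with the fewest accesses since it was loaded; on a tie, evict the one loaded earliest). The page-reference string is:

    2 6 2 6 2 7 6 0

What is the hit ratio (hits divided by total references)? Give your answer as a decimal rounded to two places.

0.50

2 -> miss, frames [2]
6 -> miss, frames [2, 6]
2 -> hit
6 -> hit
2 -> hit
7 -> miss, frames [2, 6, 7]
6 -> hit
0 -> miss, evict 7, frames [2, 6, 0]
Hits: 4 of 8 references → 4/8 = 0.5000.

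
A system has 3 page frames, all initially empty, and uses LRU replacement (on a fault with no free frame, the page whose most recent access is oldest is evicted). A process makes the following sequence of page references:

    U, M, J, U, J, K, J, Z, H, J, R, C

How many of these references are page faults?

U -> fault, frames {U}
M -> fault, frames {U,M}
J -> fault, frames {U,M,J}
U -> hit
J -> hit
K -> fault, evict M, frames {U,J,K}
J -> hit
Z -> fault, evict U, frames {K,J,Z}
H -> fault, evict K, frames {J,Z,H}
J -> hit
R -> fault, evict Z, frames {H,J,R}
C -> fault, evict H, frames {J,R,C}
Page faults: 8.

8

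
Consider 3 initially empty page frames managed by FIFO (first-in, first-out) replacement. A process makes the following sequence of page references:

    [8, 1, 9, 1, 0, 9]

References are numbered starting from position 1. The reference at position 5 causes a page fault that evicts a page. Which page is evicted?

pos 1: 8 -> miss, frames [8]
pos 2: 1 -> miss, frames [8, 1]
pos 3: 9 -> miss, frames [8, 1, 9]
pos 4: 1 -> hit
pos 5: 0 -> miss, evict 8, frames [1, 9, 0]
At position 5, page 8 is evicted.

8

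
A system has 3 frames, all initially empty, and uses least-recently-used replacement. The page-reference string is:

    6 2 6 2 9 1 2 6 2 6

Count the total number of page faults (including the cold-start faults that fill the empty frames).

6 → miss, frames (6)
2 → miss, frames (6 2)
6 → hit
2 → hit
9 → miss, frames (6 2 9)
1 → miss, evict 6, frames (2 9 1)
2 → hit
6 → miss, evict 9, frames (1 2 6)
2 → hit
6 → hit
Page faults: 5.

5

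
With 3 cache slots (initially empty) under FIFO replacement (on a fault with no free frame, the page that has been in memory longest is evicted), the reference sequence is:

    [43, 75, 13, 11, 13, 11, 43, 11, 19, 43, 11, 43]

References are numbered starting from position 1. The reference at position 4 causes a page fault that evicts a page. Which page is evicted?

43

pos 1: 43 → miss, frames {43}
pos 2: 75 → miss, frames {43,75}
pos 3: 13 → miss, frames {43,75,13}
pos 4: 11 → miss, evict 43, frames {75,13,11}
At position 4, page 43 is evicted.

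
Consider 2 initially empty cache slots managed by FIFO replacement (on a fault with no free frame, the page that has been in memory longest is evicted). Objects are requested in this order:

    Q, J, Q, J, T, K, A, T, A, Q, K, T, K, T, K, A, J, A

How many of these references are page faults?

Q → fault, frames [Q]
J → fault, frames [Q, J]
Q → hit
J → hit
T → fault, evict Q, frames [J, T]
K → fault, evict J, frames [T, K]
A → fault, evict T, frames [K, A]
T → fault, evict K, frames [A, T]
A → hit
Q → fault, evict A, frames [T, Q]
K → fault, evict T, frames [Q, K]
T → fault, evict Q, frames [K, T]
K → hit
T → hit
K → hit
A → fault, evict K, frames [T, A]
J → fault, evict T, frames [A, J]
A → hit
Page faults: 11.

11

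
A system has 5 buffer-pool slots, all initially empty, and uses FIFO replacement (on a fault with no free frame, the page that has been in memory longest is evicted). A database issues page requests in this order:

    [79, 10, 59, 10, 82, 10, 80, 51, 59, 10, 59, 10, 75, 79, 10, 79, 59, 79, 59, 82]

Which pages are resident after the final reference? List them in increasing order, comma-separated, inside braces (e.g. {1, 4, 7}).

{10, 59, 75, 79, 82}

79: fault, frames {79}
10: fault, frames {79,10}
59: fault, frames {79,10,59}
10: hit
82: fault, frames {79,10,59,82}
10: hit
80: fault, frames {79,10,59,82,80}
51: fault, evict 79, frames {10,59,82,80,51}
59: hit
10: hit
59: hit
10: hit
75: fault, evict 10, frames {59,82,80,51,75}
79: fault, evict 59, frames {82,80,51,75,79}
10: fault, evict 82, frames {80,51,75,79,10}
79: hit
59: fault, evict 80, frames {51,75,79,10,59}
79: hit
59: hit
82: fault, evict 51, frames {75,79,10,59,82}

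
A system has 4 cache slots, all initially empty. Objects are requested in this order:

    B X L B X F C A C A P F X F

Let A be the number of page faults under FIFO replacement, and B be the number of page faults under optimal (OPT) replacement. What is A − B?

Under FIFO: F F F . . F F F . . F . F F → 9 faults.
Under OPT: F F F . . F F F . . F . . . → 7 faults.
A − B = 9 − 7 = 2.

2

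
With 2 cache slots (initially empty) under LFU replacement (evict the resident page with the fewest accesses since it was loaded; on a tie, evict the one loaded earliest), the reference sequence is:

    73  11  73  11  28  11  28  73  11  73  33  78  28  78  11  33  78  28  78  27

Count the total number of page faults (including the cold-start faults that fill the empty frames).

73 → miss, frames {73}
11 → miss, frames {73,11}
73 → hit
11 → hit
28 → miss, evict 73, frames {11,28}
11 → hit
28 → hit
73 → miss, evict 28, frames {11,73}
11 → hit
73 → hit
33 → miss, evict 73, frames {11,33}
78 → miss, evict 33, frames {11,78}
28 → miss, evict 78, frames {11,28}
78 → miss, evict 28, frames {11,78}
11 → hit
33 → miss, evict 78, frames {11,33}
78 → miss, evict 33, frames {11,78}
28 → miss, evict 78, frames {11,28}
78 → miss, evict 28, frames {11,78}
27 → miss, evict 78, frames {11,27}
Page faults: 13.

13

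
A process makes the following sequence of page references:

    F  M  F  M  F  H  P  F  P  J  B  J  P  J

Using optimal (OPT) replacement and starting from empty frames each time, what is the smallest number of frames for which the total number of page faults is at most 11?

2

f=1: 14 faults
f=2: 7 faults
f=3: 6 faults
f=4: 6 faults
f=5: 6 faults
f=6: 6 faults
Smallest f with faults ≤ 11 is 2.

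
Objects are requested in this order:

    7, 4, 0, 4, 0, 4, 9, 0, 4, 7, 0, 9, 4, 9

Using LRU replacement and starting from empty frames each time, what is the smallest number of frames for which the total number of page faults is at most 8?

f=1: 14 faults
f=2: 10 faults
f=3: 7 faults
f=4: 4 faults
Smallest f with faults ≤ 8 is 3.

3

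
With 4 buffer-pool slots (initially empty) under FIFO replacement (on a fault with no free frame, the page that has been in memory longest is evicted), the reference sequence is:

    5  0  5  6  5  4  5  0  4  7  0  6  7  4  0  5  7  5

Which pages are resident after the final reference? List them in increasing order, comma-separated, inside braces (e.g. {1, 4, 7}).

5 → miss, frames {5}
0 → miss, frames {5,0}
5 → hit
6 → miss, frames {5,0,6}
5 → hit
4 → miss, frames {5,0,6,4}
5 → hit
0 → hit
4 → hit
7 → miss, evict 5, frames {0,6,4,7}
0 → hit
6 → hit
7 → hit
4 → hit
0 → hit
5 → miss, evict 0, frames {6,4,7,5}
7 → hit
5 → hit

{4, 5, 6, 7}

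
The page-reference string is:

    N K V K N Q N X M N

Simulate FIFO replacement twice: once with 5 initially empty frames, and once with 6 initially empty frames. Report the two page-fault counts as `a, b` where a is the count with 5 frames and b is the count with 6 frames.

5 frames: F F F . . F . F F F → 7 faults.
6 frames: F F F . . F . F F . → 6 faults.
6 < 7: adding a frame reduced faults, as is typical.

7, 6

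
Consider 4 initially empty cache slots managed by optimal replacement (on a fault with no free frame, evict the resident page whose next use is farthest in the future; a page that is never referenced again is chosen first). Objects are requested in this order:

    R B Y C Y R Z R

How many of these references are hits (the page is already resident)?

R: miss, frames (R)
B: miss, frames (R B)
Y: miss, frames (R B Y)
C: miss, frames (R B Y C)
Y: hit
R: hit
Z: miss, evict C, frames (R B Y Z)
R: hit
Hits: 3.

3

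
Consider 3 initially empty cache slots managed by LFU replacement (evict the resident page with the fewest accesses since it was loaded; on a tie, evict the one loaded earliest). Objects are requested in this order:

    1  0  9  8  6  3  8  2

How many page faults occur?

1: fault, frames {1}
0: fault, frames {1,0}
9: fault, frames {1,0,9}
8: fault, evict 1, frames {0,9,8}
6: fault, evict 0, frames {9,8,6}
3: fault, evict 9, frames {8,6,3}
8: hit
2: fault, evict 6, frames {8,3,2}
Page faults: 7.

7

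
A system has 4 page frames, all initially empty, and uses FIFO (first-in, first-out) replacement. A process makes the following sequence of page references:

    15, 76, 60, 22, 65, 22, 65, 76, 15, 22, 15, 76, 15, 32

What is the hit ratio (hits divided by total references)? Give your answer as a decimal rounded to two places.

0.43

15 → fault, frames (15)
76 → fault, frames (15 76)
60 → fault, frames (15 76 60)
22 → fault, frames (15 76 60 22)
65 → fault, evict 15, frames (76 60 22 65)
22 → hit
65 → hit
76 → hit
15 → fault, evict 76, frames (60 22 65 15)
22 → hit
15 → hit
76 → fault, evict 60, frames (22 65 15 76)
15 → hit
32 → fault, evict 22, frames (65 15 76 32)
Hits: 6 of 14 references → 6/14 = 0.4286.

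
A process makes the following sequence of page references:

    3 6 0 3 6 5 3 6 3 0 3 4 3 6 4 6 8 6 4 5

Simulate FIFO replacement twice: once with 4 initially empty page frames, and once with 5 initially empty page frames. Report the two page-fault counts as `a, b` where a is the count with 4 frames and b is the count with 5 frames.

9, 6

4 frames: F F F . . F . . . . . F F F . . F . . F → 9 faults.
5 frames: F F F . . F . . . . . F . . . . F . . . → 6 faults.
6 < 9: adding a frame reduced faults, as is typical.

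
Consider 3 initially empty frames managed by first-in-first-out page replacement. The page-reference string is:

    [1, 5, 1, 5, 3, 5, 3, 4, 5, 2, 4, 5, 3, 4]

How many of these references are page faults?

1: fault, frames (1)
5: fault, frames (1 5)
1: hit
5: hit
3: fault, frames (1 5 3)
5: hit
3: hit
4: fault, evict 1, frames (5 3 4)
5: hit
2: fault, evict 5, frames (3 4 2)
4: hit
5: fault, evict 3, frames (4 2 5)
3: fault, evict 4, frames (2 5 3)
4: fault, evict 2, frames (5 3 4)
Page faults: 8.

8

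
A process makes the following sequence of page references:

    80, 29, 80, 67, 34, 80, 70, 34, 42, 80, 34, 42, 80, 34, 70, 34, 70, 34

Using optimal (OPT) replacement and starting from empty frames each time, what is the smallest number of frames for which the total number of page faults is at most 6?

4

f=1: 18 faults
f=2: 10 faults
f=3: 7 faults
f=4: 6 faults
f=5: 6 faults
f=6: 6 faults
Smallest f with faults ≤ 6 is 4.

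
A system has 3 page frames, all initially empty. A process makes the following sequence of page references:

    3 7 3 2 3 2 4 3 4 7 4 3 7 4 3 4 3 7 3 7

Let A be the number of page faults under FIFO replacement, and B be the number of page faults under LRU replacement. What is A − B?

Under FIFO: F F . F . . F F . F . . . . . . . . . . → 6 faults.
Under LRU: F F . F . . F . . F . . . . . . . . . . → 5 faults.
A − B = 6 − 5 = 1.

1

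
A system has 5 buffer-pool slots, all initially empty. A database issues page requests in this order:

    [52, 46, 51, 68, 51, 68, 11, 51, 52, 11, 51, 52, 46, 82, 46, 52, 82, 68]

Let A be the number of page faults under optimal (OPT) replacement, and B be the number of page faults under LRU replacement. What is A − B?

Under OPT: F F F F . . F . . . . . . F . . . . → 6 faults.
Under LRU: F F F F . . F . . . . . . F . . . F → 7 faults.
A − B = 6 − 7 = -1.

-1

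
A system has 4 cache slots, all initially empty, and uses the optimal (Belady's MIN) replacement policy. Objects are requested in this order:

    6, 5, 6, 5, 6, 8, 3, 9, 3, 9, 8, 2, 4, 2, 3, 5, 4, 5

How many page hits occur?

6: miss, frames (6)
5: miss, frames (6 5)
6: hit
5: hit
6: hit
8: miss, frames (6 5 8)
3: miss, frames (6 5 8 3)
9: miss, evict 6, frames (5 8 3 9)
3: hit
9: hit
8: hit
2: miss, evict 9, frames (5 8 3 2)
4: miss, evict 8, frames (5 3 2 4)
2: hit
3: hit
5: hit
4: hit
5: hit
Hits: 11.

11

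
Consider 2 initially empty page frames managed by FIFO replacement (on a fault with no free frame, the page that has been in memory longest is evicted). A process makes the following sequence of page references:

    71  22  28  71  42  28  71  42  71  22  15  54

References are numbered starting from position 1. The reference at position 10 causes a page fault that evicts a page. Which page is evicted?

pos 1: 71 → miss, frames (71)
pos 2: 22 → miss, frames (71 22)
pos 3: 28 → miss, evict 71, frames (22 28)
pos 4: 71 → miss, evict 22, frames (28 71)
pos 5: 42 → miss, evict 28, frames (71 42)
pos 6: 28 → miss, evict 71, frames (42 28)
pos 7: 71 → miss, evict 42, frames (28 71)
pos 8: 42 → miss, evict 28, frames (71 42)
pos 9: 71 → hit
pos 10: 22 → miss, evict 71, frames (42 22)
At position 10, page 71 is evicted.

71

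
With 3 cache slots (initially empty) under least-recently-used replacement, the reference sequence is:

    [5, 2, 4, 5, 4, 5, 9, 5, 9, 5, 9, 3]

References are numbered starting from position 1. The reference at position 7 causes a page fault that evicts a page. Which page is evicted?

2

pos 1: 5 → miss, frames (5)
pos 2: 2 → miss, frames (5 2)
pos 3: 4 → miss, frames (5 2 4)
pos 4: 5 → hit
pos 5: 4 → hit
pos 6: 5 → hit
pos 7: 9 → miss, evict 2, frames (4 5 9)
At position 7, page 2 is evicted.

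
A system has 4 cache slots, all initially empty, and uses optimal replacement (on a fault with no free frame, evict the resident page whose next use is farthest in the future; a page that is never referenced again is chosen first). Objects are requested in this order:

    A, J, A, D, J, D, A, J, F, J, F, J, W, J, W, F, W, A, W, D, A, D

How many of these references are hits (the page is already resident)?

A -> miss, frames (A)
J -> miss, frames (A J)
A -> hit
D -> miss, frames (A J D)
J -> hit
D -> hit
A -> hit
J -> hit
F -> miss, frames (A J D F)
J -> hit
F -> hit
J -> hit
W -> miss, evict D, frames (A J F W)
J -> hit
W -> hit
F -> hit
W -> hit
A -> hit
W -> hit
D -> miss, evict W, frames (A J F D)
A -> hit
D -> hit
Hits: 16.

16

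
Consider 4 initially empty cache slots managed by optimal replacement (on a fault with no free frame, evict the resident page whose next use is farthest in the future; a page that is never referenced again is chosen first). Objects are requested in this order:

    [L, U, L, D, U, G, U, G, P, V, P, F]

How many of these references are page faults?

7

L → miss, frames (L)
U → miss, frames (L U)
L → hit
D → miss, frames (L U D)
U → hit
G → miss, frames (L U D G)
U → hit
G → hit
P → miss, evict G, frames (L U D P)
V → miss, evict D, frames (L U P V)
P → hit
F → miss, evict V, frames (L U P F)
Page faults: 7.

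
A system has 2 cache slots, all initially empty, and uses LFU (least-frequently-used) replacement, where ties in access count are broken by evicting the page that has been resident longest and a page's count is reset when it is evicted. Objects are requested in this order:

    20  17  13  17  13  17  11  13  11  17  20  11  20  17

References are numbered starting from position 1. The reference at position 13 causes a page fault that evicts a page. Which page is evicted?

11

pos 1: 20 -> fault, frames [20]
pos 2: 17 -> fault, frames [20, 17]
pos 3: 13 -> fault, evict 20, frames [17, 13]
pos 4: 17 -> hit
pos 5: 13 -> hit
pos 6: 17 -> hit
pos 7: 11 -> fault, evict 13, frames [17, 11]
pos 8: 13 -> fault, evict 11, frames [17, 13]
pos 9: 11 -> fault, evict 13, frames [17, 11]
pos 10: 17 -> hit
pos 11: 20 -> fault, evict 11, frames [17, 20]
pos 12: 11 -> fault, evict 20, frames [17, 11]
pos 13: 20 -> fault, evict 11, frames [17, 20]
At position 13, page 11 is evicted.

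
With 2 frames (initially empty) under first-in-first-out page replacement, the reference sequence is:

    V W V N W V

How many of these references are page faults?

V → miss, frames (V)
W → miss, frames (V W)
V → hit
N → miss, evict V, frames (W N)
W → hit
V → miss, evict W, frames (N V)
Page faults: 4.

4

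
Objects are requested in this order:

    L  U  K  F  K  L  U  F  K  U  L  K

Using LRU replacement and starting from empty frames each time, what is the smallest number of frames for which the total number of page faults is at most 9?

3

f=1: 12 faults
f=2: 11 faults
f=3: 9 faults
f=4: 4 faults
Smallest f with faults ≤ 9 is 3.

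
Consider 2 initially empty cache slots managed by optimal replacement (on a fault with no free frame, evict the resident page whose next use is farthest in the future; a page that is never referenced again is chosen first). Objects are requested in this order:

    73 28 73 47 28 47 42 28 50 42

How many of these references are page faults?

73: miss, frames (73)
28: miss, frames (73 28)
73: hit
47: miss, evict 73, frames (28 47)
28: hit
47: hit
42: miss, evict 47, frames (28 42)
28: hit
50: miss, evict 28, frames (42 50)
42: hit
Page faults: 5.

5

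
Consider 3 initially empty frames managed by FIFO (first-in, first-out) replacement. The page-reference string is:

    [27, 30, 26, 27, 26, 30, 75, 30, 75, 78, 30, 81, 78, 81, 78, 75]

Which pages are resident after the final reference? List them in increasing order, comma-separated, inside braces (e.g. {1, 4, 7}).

{30, 75, 81}

27: fault, frames (27)
30: fault, frames (27 30)
26: fault, frames (27 30 26)
27: hit
26: hit
30: hit
75: fault, evict 27, frames (30 26 75)
30: hit
75: hit
78: fault, evict 30, frames (26 75 78)
30: fault, evict 26, frames (75 78 30)
81: fault, evict 75, frames (78 30 81)
78: hit
81: hit
78: hit
75: fault, evict 78, frames (30 81 75)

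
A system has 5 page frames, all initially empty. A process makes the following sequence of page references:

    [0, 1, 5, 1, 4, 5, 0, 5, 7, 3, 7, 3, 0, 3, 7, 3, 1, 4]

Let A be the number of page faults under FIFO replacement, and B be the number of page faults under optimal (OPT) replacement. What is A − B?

2

Under FIFO: F F F . F . . . F F . . F . . . F . → 8 faults.
Under OPT: F F F . F . . . F F . . . . . . . . → 6 faults.
A − B = 8 − 6 = 2.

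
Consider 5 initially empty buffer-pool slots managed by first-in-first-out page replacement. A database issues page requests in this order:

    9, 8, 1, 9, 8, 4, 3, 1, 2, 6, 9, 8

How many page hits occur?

3

9 → miss, frames {9}
8 → miss, frames {9,8}
1 → miss, frames {9,8,1}
9 → hit
8 → hit
4 → miss, frames {9,8,1,4}
3 → miss, frames {9,8,1,4,3}
1 → hit
2 → miss, evict 9, frames {8,1,4,3,2}
6 → miss, evict 8, frames {1,4,3,2,6}
9 → miss, evict 1, frames {4,3,2,6,9}
8 → miss, evict 4, frames {3,2,6,9,8}
Hits: 3.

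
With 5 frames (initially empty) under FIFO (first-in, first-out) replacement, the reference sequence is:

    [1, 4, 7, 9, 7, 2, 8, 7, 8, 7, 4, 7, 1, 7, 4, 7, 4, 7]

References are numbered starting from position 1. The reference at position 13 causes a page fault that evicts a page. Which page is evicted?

4

pos 1: 1 -> miss, frames {1}
pos 2: 4 -> miss, frames {1,4}
pos 3: 7 -> miss, frames {1,4,7}
pos 4: 9 -> miss, frames {1,4,7,9}
pos 5: 7 -> hit
pos 6: 2 -> miss, frames {1,4,7,9,2}
pos 7: 8 -> miss, evict 1, frames {4,7,9,2,8}
pos 8: 7 -> hit
pos 9: 8 -> hit
pos 10: 7 -> hit
pos 11: 4 -> hit
pos 12: 7 -> hit
pos 13: 1 -> miss, evict 4, frames {7,9,2,8,1}
At position 13, page 4 is evicted.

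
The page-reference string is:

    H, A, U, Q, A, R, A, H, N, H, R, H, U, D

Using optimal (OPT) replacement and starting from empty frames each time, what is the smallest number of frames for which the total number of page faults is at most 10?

2

f=1: 14 faults
f=2: 10 faults
f=3: 8 faults
f=4: 7 faults
f=5: 7 faults
f=6: 7 faults
f=7: 7 faults
Smallest f with faults ≤ 10 is 2.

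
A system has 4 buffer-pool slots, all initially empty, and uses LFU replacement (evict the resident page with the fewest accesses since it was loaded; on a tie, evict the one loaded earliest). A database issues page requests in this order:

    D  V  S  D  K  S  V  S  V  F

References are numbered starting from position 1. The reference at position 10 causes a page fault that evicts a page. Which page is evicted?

K

pos 1: D → fault, frames {D}
pos 2: V → fault, frames {D,V}
pos 3: S → fault, frames {D,V,S}
pos 4: D → hit
pos 5: K → fault, frames {D,V,S,K}
pos 6: S → hit
pos 7: V → hit
pos 8: S → hit
pos 9: V → hit
pos 10: F → fault, evict K, frames {D,V,S,F}
At position 10, page K is evicted.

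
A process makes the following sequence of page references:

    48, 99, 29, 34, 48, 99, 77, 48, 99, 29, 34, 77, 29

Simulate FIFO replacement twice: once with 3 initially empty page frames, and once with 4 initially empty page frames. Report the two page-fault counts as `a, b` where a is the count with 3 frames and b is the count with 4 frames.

9, 10

3 frames: F F F F F F F . . F F . . → 9 faults.
4 frames: F F F F . . F F F F F F . → 10 faults.
10 > 9: adding a frame increased faults — Belady's anomaly.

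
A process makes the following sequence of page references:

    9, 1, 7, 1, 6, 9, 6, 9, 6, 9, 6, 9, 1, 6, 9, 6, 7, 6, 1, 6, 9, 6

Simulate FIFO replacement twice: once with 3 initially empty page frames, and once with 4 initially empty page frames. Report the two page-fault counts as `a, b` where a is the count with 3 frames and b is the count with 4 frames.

3 frames: F F F . F F . . . . . . F . . . F F . . F . → 9 faults.
4 frames: F F F . F . . . . . . . . . . . . . . . . . → 4 faults.
4 < 9: adding a frame reduced faults, as is typical.

9, 4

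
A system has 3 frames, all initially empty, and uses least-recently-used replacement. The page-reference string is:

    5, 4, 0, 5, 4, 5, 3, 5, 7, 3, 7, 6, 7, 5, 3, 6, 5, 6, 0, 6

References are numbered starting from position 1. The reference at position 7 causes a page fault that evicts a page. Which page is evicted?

0

pos 1: 5 → fault, frames [5]
pos 2: 4 → fault, frames [5, 4]
pos 3: 0 → fault, frames [5, 4, 0]
pos 4: 5 → hit
pos 5: 4 → hit
pos 6: 5 → hit
pos 7: 3 → fault, evict 0, frames [4, 5, 3]
At position 7, page 0 is evicted.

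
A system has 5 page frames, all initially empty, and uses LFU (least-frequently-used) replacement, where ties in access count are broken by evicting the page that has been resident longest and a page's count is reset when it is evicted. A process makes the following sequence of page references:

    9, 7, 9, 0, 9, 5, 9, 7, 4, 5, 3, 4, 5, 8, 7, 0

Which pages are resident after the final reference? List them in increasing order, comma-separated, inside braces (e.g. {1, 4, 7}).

{0, 4, 5, 7, 9}

9 → miss, frames (9)
7 → miss, frames (9 7)
9 → hit
0 → miss, frames (9 7 0)
9 → hit
5 → miss, frames (9 7 0 5)
9 → hit
7 → hit
4 → miss, frames (9 7 0 5 4)
5 → hit
3 → miss, evict 0, frames (9 7 5 4 3)
4 → hit
5 → hit
8 → miss, evict 3, frames (9 7 5 4 8)
7 → hit
0 → miss, evict 8, frames (9 7 5 4 0)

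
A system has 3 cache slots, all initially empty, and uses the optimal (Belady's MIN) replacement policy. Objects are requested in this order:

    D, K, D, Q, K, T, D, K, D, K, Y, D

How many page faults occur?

D: fault, frames {D}
K: fault, frames {D,K}
D: hit
Q: fault, frames {D,K,Q}
K: hit
T: fault, evict Q, frames {D,K,T}
D: hit
K: hit
D: hit
K: hit
Y: fault, evict T, frames {D,K,Y}
D: hit
Page faults: 5.

5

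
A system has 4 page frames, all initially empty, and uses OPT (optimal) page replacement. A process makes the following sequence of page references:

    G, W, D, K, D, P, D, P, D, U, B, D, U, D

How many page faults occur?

G -> fault, frames (G)
W -> fault, frames (G W)
D -> fault, frames (G W D)
K -> fault, frames (G W D K)
D -> hit
P -> fault, evict K, frames (G W D P)
D -> hit
P -> hit
D -> hit
U -> fault, evict P, frames (G W D U)
B -> fault, evict W, frames (G D U B)
D -> hit
U -> hit
D -> hit
Page faults: 7.

7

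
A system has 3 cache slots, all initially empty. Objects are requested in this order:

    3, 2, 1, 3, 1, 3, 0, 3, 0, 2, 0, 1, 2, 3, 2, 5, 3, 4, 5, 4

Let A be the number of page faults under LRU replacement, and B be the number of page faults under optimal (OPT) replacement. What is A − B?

Under LRU: F F F . . . F . . F . F . F . F . F . . → 9 faults.
Under OPT: F F F . . . F . . . . F . . . F . F . . → 7 faults.
A − B = 9 − 7 = 2.

2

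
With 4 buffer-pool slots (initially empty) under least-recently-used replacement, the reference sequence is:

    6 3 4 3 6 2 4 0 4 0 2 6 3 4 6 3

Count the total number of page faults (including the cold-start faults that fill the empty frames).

7

6 → miss, frames {6}
3 → miss, frames {6,3}
4 → miss, frames {6,3,4}
3 → hit
6 → hit
2 → miss, frames {4,3,6,2}
4 → hit
0 → miss, evict 3, frames {6,2,4,0}
4 → hit
0 → hit
2 → hit
6 → hit
3 → miss, evict 4, frames {0,2,6,3}
4 → miss, evict 0, frames {2,6,3,4}
6 → hit
3 → hit
Page faults: 7.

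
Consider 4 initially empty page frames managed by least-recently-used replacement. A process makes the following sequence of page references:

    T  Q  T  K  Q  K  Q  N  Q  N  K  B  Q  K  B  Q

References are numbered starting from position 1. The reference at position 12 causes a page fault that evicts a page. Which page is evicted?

pos 1: T → fault, frames [T]
pos 2: Q → fault, frames [T, Q]
pos 3: T → hit
pos 4: K → fault, frames [Q, T, K]
pos 5: Q → hit
pos 6: K → hit
pos 7: Q → hit
pos 8: N → fault, frames [T, K, Q, N]
pos 9: Q → hit
pos 10: N → hit
pos 11: K → hit
pos 12: B → fault, evict T, frames [Q, N, K, B]
At position 12, page T is evicted.

T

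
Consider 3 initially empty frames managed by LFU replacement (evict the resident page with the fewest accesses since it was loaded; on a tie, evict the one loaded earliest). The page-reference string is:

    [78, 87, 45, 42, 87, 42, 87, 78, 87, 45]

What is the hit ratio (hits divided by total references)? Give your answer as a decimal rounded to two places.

0.40

78: miss, frames {78}
87: miss, frames {78,87}
45: miss, frames {78,87,45}
42: miss, evict 78, frames {87,45,42}
87: hit
42: hit
87: hit
78: miss, evict 45, frames {87,42,78}
87: hit
45: miss, evict 78, frames {87,42,45}
Hits: 4 of 10 references → 4/10 = 0.4000.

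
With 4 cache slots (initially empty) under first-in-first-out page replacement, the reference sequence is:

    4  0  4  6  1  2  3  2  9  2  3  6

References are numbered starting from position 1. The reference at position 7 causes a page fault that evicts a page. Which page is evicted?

pos 1: 4 -> fault, frames (4)
pos 2: 0 -> fault, frames (4 0)
pos 3: 4 -> hit
pos 4: 6 -> fault, frames (4 0 6)
pos 5: 1 -> fault, frames (4 0 6 1)
pos 6: 2 -> fault, evict 4, frames (0 6 1 2)
pos 7: 3 -> fault, evict 0, frames (6 1 2 3)
At position 7, page 0 is evicted.

0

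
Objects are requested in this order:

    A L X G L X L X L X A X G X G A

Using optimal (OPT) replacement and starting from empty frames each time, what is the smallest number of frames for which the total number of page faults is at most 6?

3

f=1: 16 faults
f=2: 8 faults
f=3: 5 faults
f=4: 4 faults
Smallest f with faults ≤ 6 is 3.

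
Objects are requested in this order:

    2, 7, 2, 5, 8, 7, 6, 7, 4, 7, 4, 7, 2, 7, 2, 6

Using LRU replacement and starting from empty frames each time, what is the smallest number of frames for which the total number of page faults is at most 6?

f=1: 16 faults
f=2: 9 faults
f=3: 9 faults
f=4: 7 faults
f=5: 7 faults
f=6: 6 faults
Smallest f with faults ≤ 6 is 6.

6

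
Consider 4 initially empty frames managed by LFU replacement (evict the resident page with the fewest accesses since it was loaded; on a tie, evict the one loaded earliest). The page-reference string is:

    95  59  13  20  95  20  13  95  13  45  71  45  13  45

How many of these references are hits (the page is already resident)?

95 -> fault, frames (95)
59 -> fault, frames (95 59)
13 -> fault, frames (95 59 13)
20 -> fault, frames (95 59 13 20)
95 -> hit
20 -> hit
13 -> hit
95 -> hit
13 -> hit
45 -> fault, evict 59, frames (95 13 20 45)
71 -> fault, evict 45, frames (95 13 20 71)
45 -> fault, evict 71, frames (95 13 20 45)
13 -> hit
45 -> hit
Hits: 7.

7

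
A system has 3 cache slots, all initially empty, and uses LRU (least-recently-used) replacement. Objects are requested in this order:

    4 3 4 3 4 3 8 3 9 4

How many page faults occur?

5

4 -> miss, frames {4}
3 -> miss, frames {4,3}
4 -> hit
3 -> hit
4 -> hit
3 -> hit
8 -> miss, frames {4,3,8}
3 -> hit
9 -> miss, evict 4, frames {8,3,9}
4 -> miss, evict 8, frames {3,9,4}
Page faults: 5.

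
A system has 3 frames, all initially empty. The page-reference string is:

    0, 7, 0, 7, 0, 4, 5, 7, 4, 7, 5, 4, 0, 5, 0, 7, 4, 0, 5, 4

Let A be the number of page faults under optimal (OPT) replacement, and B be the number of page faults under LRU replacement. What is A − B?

Under OPT: F F . . . F F . . . . . F . . . F . . . → 6 faults.
Under LRU: F F . . . F F F . . . . F . . F F . F . → 9 faults.
A − B = 6 − 9 = -3.

-3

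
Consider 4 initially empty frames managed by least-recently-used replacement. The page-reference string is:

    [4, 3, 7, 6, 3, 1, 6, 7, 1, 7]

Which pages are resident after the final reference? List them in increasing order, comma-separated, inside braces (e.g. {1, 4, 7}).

4 -> fault, frames [4]
3 -> fault, frames [4, 3]
7 -> fault, frames [4, 3, 7]
6 -> fault, frames [4, 3, 7, 6]
3 -> hit
1 -> fault, evict 4, frames [7, 6, 3, 1]
6 -> hit
7 -> hit
1 -> hit
7 -> hit

{1, 3, 6, 7}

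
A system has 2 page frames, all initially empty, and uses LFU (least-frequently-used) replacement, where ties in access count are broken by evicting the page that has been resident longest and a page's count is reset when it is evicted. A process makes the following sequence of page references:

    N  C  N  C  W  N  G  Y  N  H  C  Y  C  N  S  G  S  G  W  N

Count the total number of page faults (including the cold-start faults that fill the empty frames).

N -> miss, frames (N)
C -> miss, frames (N C)
N -> hit
C -> hit
W -> miss, evict N, frames (C W)
N -> miss, evict W, frames (C N)
G -> miss, evict N, frames (C G)
Y -> miss, evict G, frames (C Y)
N -> miss, evict Y, frames (C N)
H -> miss, evict N, frames (C H)
C -> hit
Y -> miss, evict H, frames (C Y)
C -> hit
N -> miss, evict Y, frames (C N)
S -> miss, evict N, frames (C S)
G -> miss, evict S, frames (C G)
S -> miss, evict G, frames (C S)
G -> miss, evict S, frames (C G)
W -> miss, evict G, frames (C W)
N -> miss, evict W, frames (C N)
Page faults: 16.

16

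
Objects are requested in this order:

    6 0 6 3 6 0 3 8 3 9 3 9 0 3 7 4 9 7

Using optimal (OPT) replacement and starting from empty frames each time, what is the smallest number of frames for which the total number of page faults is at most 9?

f=1: 18 faults
f=2: 10 faults
f=3: 7 faults
f=4: 7 faults
f=5: 7 faults
f=6: 7 faults
f=7: 7 faults
Smallest f with faults ≤ 9 is 3.

3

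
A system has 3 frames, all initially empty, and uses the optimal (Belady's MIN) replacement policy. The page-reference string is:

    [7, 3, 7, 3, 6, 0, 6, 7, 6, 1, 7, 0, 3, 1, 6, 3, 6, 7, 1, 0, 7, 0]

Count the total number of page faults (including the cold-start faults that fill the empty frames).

7: miss, frames (7)
3: miss, frames (7 3)
7: hit
3: hit
6: miss, frames (7 3 6)
0: miss, evict 3, frames (7 6 0)
6: hit
7: hit
6: hit
1: miss, evict 6, frames (7 0 1)
7: hit
0: hit
3: miss, evict 0, frames (7 1 3)
1: hit
6: miss, evict 1, frames (7 3 6)
3: hit
6: hit
7: hit
1: miss, evict 6, frames (7 3 1)
0: miss, evict 1, frames (7 3 0)
7: hit
0: hit
Page faults: 9.

9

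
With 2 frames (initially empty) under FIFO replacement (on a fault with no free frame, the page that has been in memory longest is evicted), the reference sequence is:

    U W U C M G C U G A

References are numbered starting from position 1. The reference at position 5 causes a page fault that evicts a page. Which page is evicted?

W

pos 1: U: fault, frames [U]
pos 2: W: fault, frames [U, W]
pos 3: U: hit
pos 4: C: fault, evict U, frames [W, C]
pos 5: M: fault, evict W, frames [C, M]
At position 5, page W is evicted.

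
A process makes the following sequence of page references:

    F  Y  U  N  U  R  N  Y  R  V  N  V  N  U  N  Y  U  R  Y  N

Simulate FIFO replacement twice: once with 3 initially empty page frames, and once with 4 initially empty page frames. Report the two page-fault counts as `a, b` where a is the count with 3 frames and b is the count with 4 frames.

3 frames: F F F F . F . F . F F . . F . F . F . F → 12 faults.
4 frames: F F F F . F . . . F . . . . . F F . . F → 9 faults.
9 < 12: adding a frame reduced faults, as is typical.

12, 9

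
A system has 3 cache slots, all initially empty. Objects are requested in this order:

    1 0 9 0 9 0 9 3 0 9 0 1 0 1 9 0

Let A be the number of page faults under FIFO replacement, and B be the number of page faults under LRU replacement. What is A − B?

Under FIFO: F F F . . . . F . . . F F . F . → 7 faults.
Under LRU: F F F . . . . F . . . F . . . . → 5 faults.
A − B = 7 − 5 = 2.

2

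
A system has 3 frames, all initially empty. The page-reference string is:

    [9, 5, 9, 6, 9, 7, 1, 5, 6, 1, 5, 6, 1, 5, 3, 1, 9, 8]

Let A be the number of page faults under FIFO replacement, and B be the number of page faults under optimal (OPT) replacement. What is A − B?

Under FIFO: F F . F . F F F F . . . . . F F F F → 11 faults.
Under OPT: F F . F . F F . . . . . . . F . F F → 8 faults.
A − B = 11 − 8 = 3.

3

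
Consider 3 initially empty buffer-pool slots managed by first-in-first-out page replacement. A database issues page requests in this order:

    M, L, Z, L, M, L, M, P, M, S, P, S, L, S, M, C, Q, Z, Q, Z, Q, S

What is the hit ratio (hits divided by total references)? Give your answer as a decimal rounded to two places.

0.50

M: miss, frames {M}
L: miss, frames {M,L}
Z: miss, frames {M,L,Z}
L: hit
M: hit
L: hit
M: hit
P: miss, evict M, frames {L,Z,P}
M: miss, evict L, frames {Z,P,M}
S: miss, evict Z, frames {P,M,S}
P: hit
S: hit
L: miss, evict P, frames {M,S,L}
S: hit
M: hit
C: miss, evict M, frames {S,L,C}
Q: miss, evict S, frames {L,C,Q}
Z: miss, evict L, frames {C,Q,Z}
Q: hit
Z: hit
Q: hit
S: miss, evict C, frames {Q,Z,S}
Hits: 11 of 22 references → 11/22 = 0.5000.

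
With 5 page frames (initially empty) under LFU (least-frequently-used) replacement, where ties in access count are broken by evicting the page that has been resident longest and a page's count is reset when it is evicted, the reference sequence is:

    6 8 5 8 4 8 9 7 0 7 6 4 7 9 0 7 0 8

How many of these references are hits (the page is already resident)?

6: fault, frames [6]
8: fault, frames [6, 8]
5: fault, frames [6, 8, 5]
8: hit
4: fault, frames [6, 8, 5, 4]
8: hit
9: fault, frames [6, 8, 5, 4, 9]
7: fault, evict 6, frames [8, 5, 4, 9, 7]
0: fault, evict 5, frames [8, 4, 9, 7, 0]
7: hit
6: fault, evict 4, frames [8, 9, 7, 0, 6]
4: fault, evict 9, frames [8, 7, 0, 6, 4]
7: hit
9: fault, evict 0, frames [8, 7, 6, 4, 9]
0: fault, evict 6, frames [8, 7, 4, 9, 0]
7: hit
0: hit
8: hit
Hits: 7.

7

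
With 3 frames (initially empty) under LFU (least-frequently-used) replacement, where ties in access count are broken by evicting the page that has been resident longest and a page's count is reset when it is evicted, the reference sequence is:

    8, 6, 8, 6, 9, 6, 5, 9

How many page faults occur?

8 -> miss, frames {8}
6 -> miss, frames {8,6}
8 -> hit
6 -> hit
9 -> miss, frames {8,6,9}
6 -> hit
5 -> miss, evict 9, frames {8,6,5}
9 -> miss, evict 5, frames {8,6,9}
Page faults: 5.

5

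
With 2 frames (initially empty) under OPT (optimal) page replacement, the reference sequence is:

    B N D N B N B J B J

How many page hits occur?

5

B -> miss, frames (B)
N -> miss, frames (B N)
D -> miss, evict B, frames (N D)
N -> hit
B -> miss, evict D, frames (N B)
N -> hit
B -> hit
J -> miss, evict N, frames (B J)
B -> hit
J -> hit
Hits: 5.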